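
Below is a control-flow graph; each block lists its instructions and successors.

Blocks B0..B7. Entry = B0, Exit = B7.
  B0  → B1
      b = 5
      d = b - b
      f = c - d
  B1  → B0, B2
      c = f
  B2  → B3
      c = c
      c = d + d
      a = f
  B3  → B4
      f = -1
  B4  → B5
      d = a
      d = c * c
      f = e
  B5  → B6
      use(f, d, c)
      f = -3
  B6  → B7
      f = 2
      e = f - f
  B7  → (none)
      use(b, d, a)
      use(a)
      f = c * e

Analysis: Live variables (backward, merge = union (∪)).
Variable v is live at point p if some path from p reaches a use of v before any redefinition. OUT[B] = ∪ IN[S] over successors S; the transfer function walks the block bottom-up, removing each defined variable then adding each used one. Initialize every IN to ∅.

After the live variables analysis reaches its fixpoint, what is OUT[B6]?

Answer: {a, b, c, d, e}

Working:
Per-block solution:
  B0: | IN={c, e} | OUT={b, d, e, f}
  B1: | IN={b, d, e, f} | OUT={b, c, d, e, f}
  B2: | IN={b, c, d, e, f} | OUT={a, b, c, e}
  B3: | IN={a, b, c, e} | OUT={a, b, c, e}
  B4: | IN={a, b, c, e} | OUT={a, b, c, d, f}
  B5: | IN={a, b, c, d, f} | OUT={a, b, c, d}
  B6: | IN={a, b, c, d} | OUT={a, b, c, d, e}
  B7: | IN={a, b, c, d, e} | OUT={}

Merge at B6: OUT[B6] = IN[B7] = {a, b, c, d, e}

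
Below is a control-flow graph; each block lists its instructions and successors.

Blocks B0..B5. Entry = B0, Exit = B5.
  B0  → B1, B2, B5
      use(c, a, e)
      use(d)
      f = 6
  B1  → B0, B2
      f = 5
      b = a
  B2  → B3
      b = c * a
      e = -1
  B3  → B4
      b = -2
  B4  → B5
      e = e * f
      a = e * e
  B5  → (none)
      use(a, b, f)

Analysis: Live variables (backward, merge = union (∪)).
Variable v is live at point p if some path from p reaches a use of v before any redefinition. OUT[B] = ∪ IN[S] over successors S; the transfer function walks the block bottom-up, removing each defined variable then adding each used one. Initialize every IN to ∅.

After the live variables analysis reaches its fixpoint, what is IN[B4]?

Converged values:
  B0:  IN={a, b, c, d, e}  OUT={a, b, c, d, e, f}
  B1:  IN={a, c, d, e}  OUT={a, b, c, d, e, f}
  B2:  IN={a, c, f}  OUT={e, f}
  B3:  IN={e, f}  OUT={b, e, f}
  B4:  IN={b, e, f}  OUT={a, b, f}
  B5:  IN={a, b, f}  OUT={}

Merge at B4: OUT[B4] = IN[B5] = {a, b, f}
Applying B4's transfer function to that OUT value gives IN[B4] (row B4 above).

Answer: {b, e, f}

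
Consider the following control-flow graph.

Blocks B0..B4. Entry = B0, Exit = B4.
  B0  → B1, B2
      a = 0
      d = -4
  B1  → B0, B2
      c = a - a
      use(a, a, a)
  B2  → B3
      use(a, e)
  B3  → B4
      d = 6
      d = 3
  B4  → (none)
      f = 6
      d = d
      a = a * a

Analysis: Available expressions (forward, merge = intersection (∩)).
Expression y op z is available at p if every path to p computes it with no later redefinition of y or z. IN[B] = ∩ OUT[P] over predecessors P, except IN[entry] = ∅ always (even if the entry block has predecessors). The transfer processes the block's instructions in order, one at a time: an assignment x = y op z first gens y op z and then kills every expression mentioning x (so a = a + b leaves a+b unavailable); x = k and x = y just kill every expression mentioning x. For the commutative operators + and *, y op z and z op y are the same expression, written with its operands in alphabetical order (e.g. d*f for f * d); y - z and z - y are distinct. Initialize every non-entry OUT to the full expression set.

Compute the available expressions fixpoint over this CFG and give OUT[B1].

Answer: {a-a}

Trace:
Converged values:
  B0:   IN={}   OUT={}
  B1:   IN={}   OUT={a-a}
  B2:   IN={}   OUT={}
  B3:   IN={}   OUT={}
  B4:   IN={}   OUT={}

Merge at B1: IN[B1] = OUT[B0] = {}
Applying B1's transfer function to that IN value gives OUT[B1] (row B1 above).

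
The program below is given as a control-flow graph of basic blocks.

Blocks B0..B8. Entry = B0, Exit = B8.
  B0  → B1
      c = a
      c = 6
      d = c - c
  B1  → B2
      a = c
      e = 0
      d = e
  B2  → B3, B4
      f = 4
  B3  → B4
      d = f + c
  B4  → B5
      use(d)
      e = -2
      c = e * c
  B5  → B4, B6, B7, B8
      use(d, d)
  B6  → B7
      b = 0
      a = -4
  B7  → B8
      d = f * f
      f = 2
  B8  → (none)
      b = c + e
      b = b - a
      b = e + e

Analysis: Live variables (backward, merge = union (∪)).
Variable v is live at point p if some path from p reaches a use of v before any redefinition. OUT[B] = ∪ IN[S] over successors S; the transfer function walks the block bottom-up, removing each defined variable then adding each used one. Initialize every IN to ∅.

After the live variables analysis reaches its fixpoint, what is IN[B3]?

Per-block solution:
  B0:   IN={a}   OUT={c}
  B1:   IN={c}   OUT={a, c, d}
  B2:   IN={a, c, d}   OUT={a, c, d, f}
  B3:   IN={a, c, f}   OUT={a, c, d, f}
  B4:   IN={a, c, d, f}   OUT={a, c, d, e, f}
  B5:   IN={a, c, d, e, f}   OUT={a, c, d, e, f}
  B6:   IN={c, e, f}   OUT={a, c, e, f}
  B7:   IN={a, c, e, f}   OUT={a, c, e}
  B8:   IN={a, c, e}   OUT={}

Merge at B3: OUT[B3] = IN[B4] = {a, c, d, f}
Applying B3's transfer function to that OUT value gives IN[B3] (row B3 above).

Answer: {a, c, f}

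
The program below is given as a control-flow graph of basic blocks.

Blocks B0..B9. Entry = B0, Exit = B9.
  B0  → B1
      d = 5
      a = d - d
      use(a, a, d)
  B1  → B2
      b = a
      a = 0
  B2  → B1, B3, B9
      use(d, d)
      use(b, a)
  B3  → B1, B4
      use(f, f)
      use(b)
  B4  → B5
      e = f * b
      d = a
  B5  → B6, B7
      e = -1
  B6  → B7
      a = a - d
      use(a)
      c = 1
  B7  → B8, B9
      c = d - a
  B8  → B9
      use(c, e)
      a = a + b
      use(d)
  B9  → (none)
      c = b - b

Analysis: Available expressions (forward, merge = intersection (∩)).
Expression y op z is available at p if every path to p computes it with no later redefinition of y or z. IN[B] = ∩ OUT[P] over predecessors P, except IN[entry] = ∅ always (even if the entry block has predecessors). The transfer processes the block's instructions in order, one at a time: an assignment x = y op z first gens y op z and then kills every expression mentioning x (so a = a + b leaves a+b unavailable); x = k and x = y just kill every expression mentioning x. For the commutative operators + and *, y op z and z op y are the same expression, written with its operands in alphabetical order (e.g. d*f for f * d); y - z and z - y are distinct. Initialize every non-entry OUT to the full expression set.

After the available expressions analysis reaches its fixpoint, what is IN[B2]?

Answer: {d-d}

Working:
Converged values:
  B0:  IN={}  OUT={d-d}
  B1:  IN={d-d}  OUT={d-d}
  B2:  IN={d-d}  OUT={d-d}
  B3:  IN={d-d}  OUT={d-d}
  B4:  IN={d-d}  OUT={b*f}
  B5:  IN={b*f}  OUT={b*f}
  B6:  IN={b*f}  OUT={b*f}
  B7:  IN={b*f}  OUT={b*f, d-a}
  B8:  IN={b*f, d-a}  OUT={b*f}
  B9:  IN={}  OUT={b-b}

Merge at B2: IN[B2] = OUT[B1] = {d-d}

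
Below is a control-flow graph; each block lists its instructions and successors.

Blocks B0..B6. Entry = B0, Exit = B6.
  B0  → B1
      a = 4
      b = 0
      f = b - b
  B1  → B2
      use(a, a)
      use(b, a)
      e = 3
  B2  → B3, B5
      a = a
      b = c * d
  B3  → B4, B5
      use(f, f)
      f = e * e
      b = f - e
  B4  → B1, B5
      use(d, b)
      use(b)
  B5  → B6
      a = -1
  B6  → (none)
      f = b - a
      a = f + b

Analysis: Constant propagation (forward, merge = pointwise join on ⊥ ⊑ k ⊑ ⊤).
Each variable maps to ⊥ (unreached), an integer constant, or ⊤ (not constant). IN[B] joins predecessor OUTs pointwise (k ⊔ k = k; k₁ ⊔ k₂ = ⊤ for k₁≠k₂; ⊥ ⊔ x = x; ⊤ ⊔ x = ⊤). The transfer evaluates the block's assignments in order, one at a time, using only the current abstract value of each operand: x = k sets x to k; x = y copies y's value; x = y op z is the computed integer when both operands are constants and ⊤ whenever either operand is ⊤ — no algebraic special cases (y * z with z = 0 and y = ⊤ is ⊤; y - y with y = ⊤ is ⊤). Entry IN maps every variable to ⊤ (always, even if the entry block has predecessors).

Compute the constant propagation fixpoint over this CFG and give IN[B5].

Fixpoint table:
  B0:   IN=(all ⊤)   OUT={a:4, b:0, f:0; rest ⊤}
  B1:   IN={a:4; rest ⊤}   OUT={a:4, e:3; rest ⊤}
  B2:   IN={a:4, e:3; rest ⊤}   OUT={a:4, e:3; rest ⊤}
  B3:   IN={a:4, e:3; rest ⊤}   OUT={a:4, b:6, e:3, f:9; rest ⊤}
  B4:   IN={a:4, b:6, e:3, f:9; rest ⊤}   OUT={a:4, b:6, e:3, f:9; rest ⊤}
  B5:   IN={a:4, e:3; rest ⊤}   OUT={a:-1, e:3; rest ⊤}
  B6:   IN={a:-1, e:3; rest ⊤}   OUT={e:3; rest ⊤}

Merge at B5: IN[B5] = OUT[B2] ⊔ OUT[B3] ⊔ OUT[B4] = {a: 4, b: ⊤, c: ⊤, d: ⊤, e: 3, f: ⊤}

Answer: {a: 4, b: ⊤, c: ⊤, d: ⊤, e: 3, f: ⊤}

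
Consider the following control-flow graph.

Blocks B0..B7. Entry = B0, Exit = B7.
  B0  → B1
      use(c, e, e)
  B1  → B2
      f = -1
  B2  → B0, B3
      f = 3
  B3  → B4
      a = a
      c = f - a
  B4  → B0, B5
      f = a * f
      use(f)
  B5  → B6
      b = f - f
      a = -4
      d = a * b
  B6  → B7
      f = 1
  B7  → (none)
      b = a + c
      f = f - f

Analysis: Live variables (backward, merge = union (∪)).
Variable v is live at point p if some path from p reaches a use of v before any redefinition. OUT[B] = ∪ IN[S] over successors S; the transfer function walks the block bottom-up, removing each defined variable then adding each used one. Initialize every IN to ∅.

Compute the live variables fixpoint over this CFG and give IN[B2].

Fixpoint table:
  B0:  IN={a, c, e}  OUT={a, c, e}
  B1:  IN={a, c, e}  OUT={a, c, e}
  B2:  IN={a, c, e}  OUT={a, c, e, f}
  B3:  IN={a, e, f}  OUT={a, c, e, f}
  B4:  IN={a, c, e, f}  OUT={a, c, e, f}
  B5:  IN={c, f}  OUT={a, c}
  B6:  IN={a, c}  OUT={a, c, f}
  B7:  IN={a, c, f}  OUT={}

Merge at B2: OUT[B2] = IN[B0] ⊔ IN[B3] = {a, c, e, f}
Applying B2's transfer function to that OUT value gives IN[B2] (row B2 above).

Answer: {a, c, e}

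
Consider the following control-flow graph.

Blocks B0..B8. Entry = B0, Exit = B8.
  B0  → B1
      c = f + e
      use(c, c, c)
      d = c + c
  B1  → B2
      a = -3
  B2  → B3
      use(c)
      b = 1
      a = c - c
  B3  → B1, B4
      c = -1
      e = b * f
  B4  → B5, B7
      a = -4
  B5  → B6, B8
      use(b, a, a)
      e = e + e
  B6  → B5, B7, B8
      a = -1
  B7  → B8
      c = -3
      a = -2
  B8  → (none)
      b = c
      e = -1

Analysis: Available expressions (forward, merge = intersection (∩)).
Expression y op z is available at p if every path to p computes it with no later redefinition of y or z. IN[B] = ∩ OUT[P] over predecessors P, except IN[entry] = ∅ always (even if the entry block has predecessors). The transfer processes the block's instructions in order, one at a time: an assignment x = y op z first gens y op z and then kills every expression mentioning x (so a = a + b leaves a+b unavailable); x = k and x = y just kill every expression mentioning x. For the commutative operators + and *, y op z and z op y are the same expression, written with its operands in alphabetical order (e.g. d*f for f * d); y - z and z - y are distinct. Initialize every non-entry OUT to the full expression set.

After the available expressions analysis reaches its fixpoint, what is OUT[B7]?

Answer: {b*f}

Trace:
Converged values:
  B0:   IN={}   OUT={c+c, e+f}
  B1:   IN={}   OUT={}
  B2:   IN={}   OUT={c-c}
  B3:   IN={c-c}   OUT={b*f}
  B4:   IN={b*f}   OUT={b*f}
  B5:   IN={b*f}   OUT={b*f}
  B6:   IN={b*f}   OUT={b*f}
  B7:   IN={b*f}   OUT={b*f}
  B8:   IN={b*f}   OUT={}

Merge at B7: IN[B7] = OUT[B4] ∩ OUT[B6] = {b*f}
Applying B7's transfer function to that IN value gives OUT[B7] (row B7 above).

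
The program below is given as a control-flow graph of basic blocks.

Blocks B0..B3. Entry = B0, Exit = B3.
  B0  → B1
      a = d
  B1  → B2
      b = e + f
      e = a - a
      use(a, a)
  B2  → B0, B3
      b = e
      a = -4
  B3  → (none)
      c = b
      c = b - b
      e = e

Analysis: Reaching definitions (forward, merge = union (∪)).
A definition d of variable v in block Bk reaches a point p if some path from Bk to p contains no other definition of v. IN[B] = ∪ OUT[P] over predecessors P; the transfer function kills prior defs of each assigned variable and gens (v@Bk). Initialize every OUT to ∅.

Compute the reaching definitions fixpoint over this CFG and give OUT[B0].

Per-block solution:
  B0:   IN={a@B2, b@B2, e@B1}   OUT={a@B0, b@B2, e@B1}
  B1:   IN={a@B0, b@B2, e@B1}   OUT={a@B0, b@B1, e@B1}
  B2:   IN={a@B0, b@B1, e@B1}   OUT={a@B2, b@B2, e@B1}
  B3:   IN={a@B2, b@B2, e@B1}   OUT={a@B2, b@B2, c@B3, e@B3}

Merge at B0 (entry node, so the boundary value {} is joined with the incoming edge(s)): IN[B0] = {} ⊔ OUT[B2] = {a@B2, b@B2, e@B1}
Applying B0's transfer function to that IN value gives OUT[B0] (row B0 above).

Answer: {a@B0, b@B2, e@B1}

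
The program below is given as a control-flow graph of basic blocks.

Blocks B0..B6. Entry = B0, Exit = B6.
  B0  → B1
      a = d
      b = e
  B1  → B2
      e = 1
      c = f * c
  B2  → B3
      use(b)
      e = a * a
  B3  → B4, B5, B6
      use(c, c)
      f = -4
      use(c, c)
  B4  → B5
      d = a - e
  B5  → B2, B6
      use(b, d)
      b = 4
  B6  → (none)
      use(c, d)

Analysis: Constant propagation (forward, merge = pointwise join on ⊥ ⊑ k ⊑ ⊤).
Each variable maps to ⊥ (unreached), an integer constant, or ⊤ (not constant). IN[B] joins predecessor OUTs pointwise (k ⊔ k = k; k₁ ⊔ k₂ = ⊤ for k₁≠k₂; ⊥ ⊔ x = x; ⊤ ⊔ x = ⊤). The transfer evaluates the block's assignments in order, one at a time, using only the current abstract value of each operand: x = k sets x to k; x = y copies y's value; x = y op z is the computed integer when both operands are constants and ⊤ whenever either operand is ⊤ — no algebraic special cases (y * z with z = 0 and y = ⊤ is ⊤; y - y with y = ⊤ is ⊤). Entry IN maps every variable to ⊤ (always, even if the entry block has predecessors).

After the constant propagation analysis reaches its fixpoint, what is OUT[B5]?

Answer: {a: ⊤, b: 4, c: ⊤, d: ⊤, e: ⊤, f: -4}

Trace:
Converged values:
  B0:  IN=(all ⊤)  OUT=(all ⊤)
  B1:  IN=(all ⊤)  OUT={e:1; rest ⊤}
  B2:  IN=(all ⊤)  OUT=(all ⊤)
  B3:  IN=(all ⊤)  OUT={f:-4; rest ⊤}
  B4:  IN={f:-4; rest ⊤}  OUT={f:-4; rest ⊤}
  B5:  IN={f:-4; rest ⊤}  OUT={b:4, f:-4; rest ⊤}
  B6:  IN={f:-4; rest ⊤}  OUT={f:-4; rest ⊤}

Merge at B5: IN[B5] = OUT[B3] ⊔ OUT[B4] = {a: ⊤, b: ⊤, c: ⊤, d: ⊤, e: ⊤, f: -4}
Applying B5's transfer function to that IN value gives OUT[B5] (row B5 above).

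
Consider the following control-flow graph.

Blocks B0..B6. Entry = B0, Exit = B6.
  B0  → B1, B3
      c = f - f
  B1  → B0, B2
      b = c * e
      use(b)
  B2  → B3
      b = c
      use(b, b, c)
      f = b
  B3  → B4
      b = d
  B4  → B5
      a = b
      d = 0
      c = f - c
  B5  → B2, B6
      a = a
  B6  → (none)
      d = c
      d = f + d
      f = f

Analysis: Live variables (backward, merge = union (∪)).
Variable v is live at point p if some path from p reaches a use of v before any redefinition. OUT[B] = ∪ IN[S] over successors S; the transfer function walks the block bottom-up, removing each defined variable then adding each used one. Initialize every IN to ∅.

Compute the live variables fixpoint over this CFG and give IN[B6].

Fixpoint table:
  B0:   IN={d, e, f}   OUT={c, d, e, f}
  B1:   IN={c, d, e, f}   OUT={c, d, e, f}
  B2:   IN={c, d}   OUT={c, d, f}
  B3:   IN={c, d, f}   OUT={b, c, f}
  B4:   IN={b, c, f}   OUT={a, c, d, f}
  B5:   IN={a, c, d, f}   OUT={c, d, f}
  B6:   IN={c, f}   OUT={}

B6 is the boundary node: OUT[B6] = {}
Applying B6's transfer function to that OUT value gives IN[B6] (row B6 above).

Answer: {c, f}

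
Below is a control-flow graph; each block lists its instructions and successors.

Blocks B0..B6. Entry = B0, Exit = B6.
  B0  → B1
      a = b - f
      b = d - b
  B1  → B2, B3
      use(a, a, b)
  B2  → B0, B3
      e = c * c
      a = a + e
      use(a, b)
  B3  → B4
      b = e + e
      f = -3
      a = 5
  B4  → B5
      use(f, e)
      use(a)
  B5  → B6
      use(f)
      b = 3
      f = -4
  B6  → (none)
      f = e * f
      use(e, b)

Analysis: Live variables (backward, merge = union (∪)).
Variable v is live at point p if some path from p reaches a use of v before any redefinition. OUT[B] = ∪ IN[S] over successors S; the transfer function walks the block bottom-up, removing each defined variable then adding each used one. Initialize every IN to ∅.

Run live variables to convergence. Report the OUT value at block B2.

Fixpoint table:
  B0: | IN={b, c, d, e, f} | OUT={a, b, c, d, e, f}
  B1: | IN={a, b, c, d, e, f} | OUT={a, b, c, d, e, f}
  B2: | IN={a, b, c, d, f} | OUT={b, c, d, e, f}
  B3: | IN={e} | OUT={a, e, f}
  B4: | IN={a, e, f} | OUT={e, f}
  B5: | IN={e, f} | OUT={b, e, f}
  B6: | IN={b, e, f} | OUT={}

Merge at B2: OUT[B2] = IN[B0] ⊔ IN[B3] = {b, c, d, e, f}

Answer: {b, c, d, e, f}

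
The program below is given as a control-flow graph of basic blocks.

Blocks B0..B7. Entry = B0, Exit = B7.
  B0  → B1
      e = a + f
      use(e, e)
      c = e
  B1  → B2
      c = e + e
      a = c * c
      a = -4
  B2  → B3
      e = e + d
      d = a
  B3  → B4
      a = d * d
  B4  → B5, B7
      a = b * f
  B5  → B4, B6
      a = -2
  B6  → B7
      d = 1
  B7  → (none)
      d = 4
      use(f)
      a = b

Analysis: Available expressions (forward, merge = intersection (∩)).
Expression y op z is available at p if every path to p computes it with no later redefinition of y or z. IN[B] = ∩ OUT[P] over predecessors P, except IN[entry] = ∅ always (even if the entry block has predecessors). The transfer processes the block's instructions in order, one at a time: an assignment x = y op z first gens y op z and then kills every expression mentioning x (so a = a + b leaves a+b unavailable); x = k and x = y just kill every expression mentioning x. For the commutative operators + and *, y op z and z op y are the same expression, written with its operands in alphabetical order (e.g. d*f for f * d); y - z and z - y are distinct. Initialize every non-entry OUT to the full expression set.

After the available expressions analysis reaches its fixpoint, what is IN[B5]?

Answer: {b*f, c*c, d*d}

Trace:
Fixpoint table:
  B0: | IN={} | OUT={a+f}
  B1: | IN={a+f} | OUT={c*c, e+e}
  B2: | IN={c*c, e+e} | OUT={c*c}
  B3: | IN={c*c} | OUT={c*c, d*d}
  B4: | IN={c*c, d*d} | OUT={b*f, c*c, d*d}
  B5: | IN={b*f, c*c, d*d} | OUT={b*f, c*c, d*d}
  B6: | IN={b*f, c*c, d*d} | OUT={b*f, c*c}
  B7: | IN={b*f, c*c} | OUT={b*f, c*c}

Merge at B5: IN[B5] = OUT[B4] = {b*f, c*c, d*d}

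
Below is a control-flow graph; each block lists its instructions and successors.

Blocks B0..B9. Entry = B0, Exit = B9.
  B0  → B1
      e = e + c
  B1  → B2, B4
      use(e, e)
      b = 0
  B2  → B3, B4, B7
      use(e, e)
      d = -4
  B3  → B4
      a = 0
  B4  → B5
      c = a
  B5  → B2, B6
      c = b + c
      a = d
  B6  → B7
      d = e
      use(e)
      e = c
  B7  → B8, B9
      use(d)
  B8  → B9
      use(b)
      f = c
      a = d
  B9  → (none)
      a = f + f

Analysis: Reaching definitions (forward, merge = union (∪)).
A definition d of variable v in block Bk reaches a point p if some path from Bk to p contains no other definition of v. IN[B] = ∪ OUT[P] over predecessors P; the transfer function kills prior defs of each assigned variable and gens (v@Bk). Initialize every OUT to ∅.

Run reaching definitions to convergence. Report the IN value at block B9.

Fixpoint table:
  B0:  IN={}  OUT={e@B0}
  B1:  IN={e@B0}  OUT={b@B1, e@B0}
  B2:  IN={a@B5, b@B1, c@B5, d@B2, e@B0}  OUT={a@B5, b@B1, c@B5, d@B2, e@B0}
  B3:  IN={a@B5, b@B1, c@B5, d@B2, e@B0}  OUT={a@B3, b@B1, c@B5, d@B2, e@B0}
  B4:  IN={a@B3, a@B5, b@B1, c@B5, d@B2, e@B0}  OUT={a@B3, a@B5, b@B1, c@B4, d@B2, e@B0}
  B5:  IN={a@B3, a@B5, b@B1, c@B4, d@B2, e@B0}  OUT={a@B5, b@B1, c@B5, d@B2, e@B0}
  B6:  IN={a@B5, b@B1, c@B5, d@B2, e@B0}  OUT={a@B5, b@B1, c@B5, d@B6, e@B6}
  B7:  IN={a@B5, b@B1, c@B5, d@B2, d@B6, e@B0, e@B6}  OUT={a@B5, b@B1, c@B5, d@B2, d@B6, e@B0, e@B6}
  B8:  IN={a@B5, b@B1, c@B5, d@B2, d@B6, e@B0, e@B6}  OUT={a@B8, b@B1, c@B5, d@B2, d@B6, e@B0, e@B6, f@B8}
  B9:  IN={a@B5, a@B8, b@B1, c@B5, d@B2, d@B6, e@B0, e@B6, f@B8}  OUT={a@B9, b@B1, c@B5, d@B2, d@B6, e@B0, e@B6, f@B8}

Merge at B9: IN[B9] = OUT[B7] ⊔ OUT[B8] = {a@B5, a@B8, b@B1, c@B5, d@B2, d@B6, e@B0, e@B6, f@B8}

Answer: {a@B5, a@B8, b@B1, c@B5, d@B2, d@B6, e@B0, e@B6, f@B8}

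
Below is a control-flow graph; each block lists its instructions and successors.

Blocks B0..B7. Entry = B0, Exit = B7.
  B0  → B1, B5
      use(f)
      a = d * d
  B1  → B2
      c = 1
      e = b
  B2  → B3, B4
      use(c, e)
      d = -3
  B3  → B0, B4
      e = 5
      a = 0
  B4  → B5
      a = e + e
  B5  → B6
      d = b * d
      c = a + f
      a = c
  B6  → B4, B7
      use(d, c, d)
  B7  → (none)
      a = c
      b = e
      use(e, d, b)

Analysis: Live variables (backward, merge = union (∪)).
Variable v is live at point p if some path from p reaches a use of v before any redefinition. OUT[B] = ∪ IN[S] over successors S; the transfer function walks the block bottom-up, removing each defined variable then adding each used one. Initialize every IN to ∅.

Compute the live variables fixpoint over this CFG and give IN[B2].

Answer: {b, c, e, f}

Working:
Per-block solution:
  B0:  IN={b, d, e, f}  OUT={a, b, d, e, f}
  B1:  IN={b, f}  OUT={b, c, e, f}
  B2:  IN={b, c, e, f}  OUT={b, d, e, f}
  B3:  IN={b, d, f}  OUT={b, d, e, f}
  B4:  IN={b, d, e, f}  OUT={a, b, d, e, f}
  B5:  IN={a, b, d, e, f}  OUT={b, c, d, e, f}
  B6:  IN={b, c, d, e, f}  OUT={b, c, d, e, f}
  B7:  IN={c, d, e}  OUT={}

Merge at B2: OUT[B2] = IN[B3] ⊔ IN[B4] = {b, d, e, f}
Applying B2's transfer function to that OUT value gives IN[B2] (row B2 above).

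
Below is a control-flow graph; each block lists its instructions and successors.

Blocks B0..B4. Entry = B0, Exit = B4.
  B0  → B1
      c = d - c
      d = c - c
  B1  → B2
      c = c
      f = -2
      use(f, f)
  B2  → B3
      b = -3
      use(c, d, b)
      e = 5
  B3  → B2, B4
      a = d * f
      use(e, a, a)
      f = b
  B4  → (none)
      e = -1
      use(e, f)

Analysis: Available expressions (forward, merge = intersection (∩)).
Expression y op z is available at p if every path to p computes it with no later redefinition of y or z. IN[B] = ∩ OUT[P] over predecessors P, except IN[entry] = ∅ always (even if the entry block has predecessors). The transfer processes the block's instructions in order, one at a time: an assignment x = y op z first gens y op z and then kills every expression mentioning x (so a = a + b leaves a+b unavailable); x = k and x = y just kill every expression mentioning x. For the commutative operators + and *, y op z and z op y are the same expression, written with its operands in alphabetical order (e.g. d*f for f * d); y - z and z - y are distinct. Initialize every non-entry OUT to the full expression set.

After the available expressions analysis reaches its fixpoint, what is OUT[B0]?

Per-block solution:
  B0: | IN={} | OUT={c-c}
  B1: | IN={c-c} | OUT={}
  B2: | IN={} | OUT={}
  B3: | IN={} | OUT={}
  B4: | IN={} | OUT={}

B0 is the boundary node: IN[B0] = {}
Applying B0's transfer function to that IN value gives OUT[B0] (row B0 above).

Answer: {c-c}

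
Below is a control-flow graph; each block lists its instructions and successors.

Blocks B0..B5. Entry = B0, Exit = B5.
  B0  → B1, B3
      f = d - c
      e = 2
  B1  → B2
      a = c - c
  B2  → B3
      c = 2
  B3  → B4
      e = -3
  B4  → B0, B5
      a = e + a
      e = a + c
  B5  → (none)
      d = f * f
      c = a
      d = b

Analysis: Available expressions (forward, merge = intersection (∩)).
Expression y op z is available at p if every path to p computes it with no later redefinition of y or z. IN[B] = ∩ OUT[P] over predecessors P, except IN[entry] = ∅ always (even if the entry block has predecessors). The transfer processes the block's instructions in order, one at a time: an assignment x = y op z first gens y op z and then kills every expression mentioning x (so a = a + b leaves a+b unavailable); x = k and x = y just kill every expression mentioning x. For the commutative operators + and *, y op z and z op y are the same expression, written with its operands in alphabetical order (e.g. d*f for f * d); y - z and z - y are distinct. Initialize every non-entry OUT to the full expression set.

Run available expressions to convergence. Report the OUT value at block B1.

Fixpoint table:
  B0:  IN={}  OUT={d-c}
  B1:  IN={d-c}  OUT={c-c, d-c}
  B2:  IN={c-c, d-c}  OUT={}
  B3:  IN={}  OUT={}
  B4:  IN={}  OUT={a+c}
  B5:  IN={a+c}  OUT={f*f}

Merge at B1: IN[B1] = OUT[B0] = {d-c}
Applying B1's transfer function to that IN value gives OUT[B1] (row B1 above).

Answer: {c-c, d-c}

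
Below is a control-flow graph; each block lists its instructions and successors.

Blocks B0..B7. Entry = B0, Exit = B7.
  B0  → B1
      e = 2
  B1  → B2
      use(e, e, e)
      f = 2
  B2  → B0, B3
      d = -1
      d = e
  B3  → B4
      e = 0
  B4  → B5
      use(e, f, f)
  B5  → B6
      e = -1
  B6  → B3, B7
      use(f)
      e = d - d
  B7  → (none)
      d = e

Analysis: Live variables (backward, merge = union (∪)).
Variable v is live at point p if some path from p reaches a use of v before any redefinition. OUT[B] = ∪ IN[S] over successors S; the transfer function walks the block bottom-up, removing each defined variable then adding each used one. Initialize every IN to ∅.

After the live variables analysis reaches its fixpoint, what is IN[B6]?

Answer: {d, f}

Derivation:
Converged values:
  B0:   IN={}   OUT={e}
  B1:   IN={e}   OUT={e, f}
  B2:   IN={e, f}   OUT={d, f}
  B3:   IN={d, f}   OUT={d, e, f}
  B4:   IN={d, e, f}   OUT={d, f}
  B5:   IN={d, f}   OUT={d, f}
  B6:   IN={d, f}   OUT={d, e, f}
  B7:   IN={e}   OUT={}

Merge at B6: OUT[B6] = IN[B3] ⊔ IN[B7] = {d, e, f}
Applying B6's transfer function to that OUT value gives IN[B6] (row B6 above).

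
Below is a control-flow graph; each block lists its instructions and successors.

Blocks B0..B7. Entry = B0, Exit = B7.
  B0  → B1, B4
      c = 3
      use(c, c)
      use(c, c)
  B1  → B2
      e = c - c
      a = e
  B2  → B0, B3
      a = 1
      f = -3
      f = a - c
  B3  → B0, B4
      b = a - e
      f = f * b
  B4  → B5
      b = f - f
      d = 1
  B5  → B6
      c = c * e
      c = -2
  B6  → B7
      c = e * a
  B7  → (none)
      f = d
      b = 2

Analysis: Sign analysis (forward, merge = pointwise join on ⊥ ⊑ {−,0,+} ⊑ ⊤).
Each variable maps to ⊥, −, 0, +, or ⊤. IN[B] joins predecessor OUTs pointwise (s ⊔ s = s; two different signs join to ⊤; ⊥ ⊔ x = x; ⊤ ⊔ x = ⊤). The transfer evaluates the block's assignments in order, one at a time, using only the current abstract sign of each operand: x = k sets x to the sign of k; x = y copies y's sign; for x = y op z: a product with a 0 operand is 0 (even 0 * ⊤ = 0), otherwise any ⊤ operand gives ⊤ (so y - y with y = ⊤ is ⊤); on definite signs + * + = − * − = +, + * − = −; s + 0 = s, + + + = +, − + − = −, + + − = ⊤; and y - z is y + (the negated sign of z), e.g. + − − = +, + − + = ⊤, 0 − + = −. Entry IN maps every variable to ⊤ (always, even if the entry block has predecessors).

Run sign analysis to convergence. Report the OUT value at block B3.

Answer: {a: +, b: ⊤, c: +, d: ⊤, e: ⊤, f: ⊤}

Working:
Converged values:
  B0:   IN=(all ⊤)   OUT={c:+; rest ⊤}
  B1:   IN={c:+; rest ⊤}   OUT={c:+; rest ⊤}
  B2:   IN={c:+; rest ⊤}   OUT={a:+, c:+; rest ⊤}
  B3:   IN={a:+, c:+; rest ⊤}   OUT={a:+, c:+; rest ⊤}
  B4:   IN={c:+; rest ⊤}   OUT={c:+, d:+; rest ⊤}
  B5:   IN={c:+, d:+; rest ⊤}   OUT={c:-, d:+; rest ⊤}
  B6:   IN={c:-, d:+; rest ⊤}   OUT={d:+; rest ⊤}
  B7:   IN={d:+; rest ⊤}   OUT={b:+, d:+, f:+; rest ⊤}

Merge at B3: IN[B3] = OUT[B2] = {a: +, b: ⊤, c: +, d: ⊤, e: ⊤, f: ⊤}
Applying B3's transfer function to that IN value gives OUT[B3] (row B3 above).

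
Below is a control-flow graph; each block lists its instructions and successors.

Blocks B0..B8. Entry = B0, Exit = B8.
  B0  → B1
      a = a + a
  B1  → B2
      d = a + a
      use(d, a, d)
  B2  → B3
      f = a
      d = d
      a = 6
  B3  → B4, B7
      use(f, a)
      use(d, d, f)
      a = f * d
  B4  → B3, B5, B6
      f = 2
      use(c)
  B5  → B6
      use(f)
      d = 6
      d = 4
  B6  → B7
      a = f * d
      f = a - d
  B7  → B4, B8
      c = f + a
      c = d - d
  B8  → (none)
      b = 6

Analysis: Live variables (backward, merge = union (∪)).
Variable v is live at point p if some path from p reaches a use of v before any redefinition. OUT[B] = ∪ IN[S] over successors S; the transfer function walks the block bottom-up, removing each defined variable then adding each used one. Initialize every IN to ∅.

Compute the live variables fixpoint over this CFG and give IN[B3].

Per-block solution:
  B0:  IN={a, c}  OUT={a, c}
  B1:  IN={a, c}  OUT={a, c, d}
  B2:  IN={a, c, d}  OUT={a, c, d, f}
  B3:  IN={a, c, d, f}  OUT={a, c, d, f}
  B4:  IN={a, c, d}  OUT={a, c, d, f}
  B5:  IN={f}  OUT={d, f}
  B6:  IN={d, f}  OUT={a, d, f}
  B7:  IN={a, d, f}  OUT={a, c, d}
  B8:  IN={}  OUT={}

Merge at B3: OUT[B3] = IN[B4] ⊔ IN[B7] = {a, c, d, f}
Applying B3's transfer function to that OUT value gives IN[B3] (row B3 above).

Answer: {a, c, d, f}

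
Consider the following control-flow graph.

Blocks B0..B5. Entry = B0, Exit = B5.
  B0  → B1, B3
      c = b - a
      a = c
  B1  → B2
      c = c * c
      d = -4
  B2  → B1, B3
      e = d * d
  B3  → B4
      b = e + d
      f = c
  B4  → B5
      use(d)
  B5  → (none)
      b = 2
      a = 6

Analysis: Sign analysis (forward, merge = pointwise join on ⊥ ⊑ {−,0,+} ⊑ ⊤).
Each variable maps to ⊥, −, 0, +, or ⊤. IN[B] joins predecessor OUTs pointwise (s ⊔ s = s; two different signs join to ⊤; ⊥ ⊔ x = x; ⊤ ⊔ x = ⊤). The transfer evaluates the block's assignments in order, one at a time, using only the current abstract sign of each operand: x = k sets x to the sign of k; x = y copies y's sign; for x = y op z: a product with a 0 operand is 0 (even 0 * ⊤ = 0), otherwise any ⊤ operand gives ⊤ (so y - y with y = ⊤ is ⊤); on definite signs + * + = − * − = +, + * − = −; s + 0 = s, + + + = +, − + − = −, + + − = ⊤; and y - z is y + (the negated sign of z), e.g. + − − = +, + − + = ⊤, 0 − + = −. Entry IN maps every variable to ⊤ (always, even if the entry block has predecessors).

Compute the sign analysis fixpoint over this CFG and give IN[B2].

Answer: {a: ⊤, b: ⊤, c: ⊤, d: -, e: ⊤, f: ⊤}

Working:
Per-block solution:
  B0:   IN=(all ⊤)   OUT=(all ⊤)
  B1:   IN=(all ⊤)   OUT={d:-; rest ⊤}
  B2:   IN={d:-; rest ⊤}   OUT={d:-, e:+; rest ⊤}
  B3:   IN=(all ⊤)   OUT=(all ⊤)
  B4:   IN=(all ⊤)   OUT=(all ⊤)
  B5:   IN=(all ⊤)   OUT={a:+, b:+; rest ⊤}

Merge at B2: IN[B2] = OUT[B1] = {a: ⊤, b: ⊤, c: ⊤, d: -, e: ⊤, f: ⊤}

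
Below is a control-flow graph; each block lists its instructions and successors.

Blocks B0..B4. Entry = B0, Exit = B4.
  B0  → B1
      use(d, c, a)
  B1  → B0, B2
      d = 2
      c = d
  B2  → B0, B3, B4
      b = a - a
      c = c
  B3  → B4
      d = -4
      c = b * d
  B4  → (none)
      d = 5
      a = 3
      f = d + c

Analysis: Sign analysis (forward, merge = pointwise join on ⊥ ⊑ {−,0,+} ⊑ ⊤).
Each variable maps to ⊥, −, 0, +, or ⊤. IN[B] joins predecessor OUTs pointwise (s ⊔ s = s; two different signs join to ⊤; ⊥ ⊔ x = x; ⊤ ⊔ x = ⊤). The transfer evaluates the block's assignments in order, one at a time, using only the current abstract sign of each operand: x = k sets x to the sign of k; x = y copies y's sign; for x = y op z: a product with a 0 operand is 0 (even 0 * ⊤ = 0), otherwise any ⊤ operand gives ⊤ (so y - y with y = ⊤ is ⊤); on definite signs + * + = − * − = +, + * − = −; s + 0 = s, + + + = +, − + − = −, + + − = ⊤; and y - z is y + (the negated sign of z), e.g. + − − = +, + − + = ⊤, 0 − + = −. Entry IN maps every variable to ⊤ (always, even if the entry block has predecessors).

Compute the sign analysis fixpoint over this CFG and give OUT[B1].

Converged values:
  B0:  IN=(all ⊤)  OUT=(all ⊤)
  B1:  IN=(all ⊤)  OUT={c:+, d:+; rest ⊤}
  B2:  IN={c:+, d:+; rest ⊤}  OUT={c:+, d:+; rest ⊤}
  B3:  IN={c:+, d:+; rest ⊤}  OUT={d:-; rest ⊤}
  B4:  IN=(all ⊤)  OUT={a:+, d:+; rest ⊤}

Merge at B1: IN[B1] = OUT[B0] = {a: ⊤, b: ⊤, c: ⊤, d: ⊤, e: ⊤, f: ⊤}
Applying B1's transfer function to that IN value gives OUT[B1] (row B1 above).

Answer: {a: ⊤, b: ⊤, c: +, d: +, e: ⊤, f: ⊤}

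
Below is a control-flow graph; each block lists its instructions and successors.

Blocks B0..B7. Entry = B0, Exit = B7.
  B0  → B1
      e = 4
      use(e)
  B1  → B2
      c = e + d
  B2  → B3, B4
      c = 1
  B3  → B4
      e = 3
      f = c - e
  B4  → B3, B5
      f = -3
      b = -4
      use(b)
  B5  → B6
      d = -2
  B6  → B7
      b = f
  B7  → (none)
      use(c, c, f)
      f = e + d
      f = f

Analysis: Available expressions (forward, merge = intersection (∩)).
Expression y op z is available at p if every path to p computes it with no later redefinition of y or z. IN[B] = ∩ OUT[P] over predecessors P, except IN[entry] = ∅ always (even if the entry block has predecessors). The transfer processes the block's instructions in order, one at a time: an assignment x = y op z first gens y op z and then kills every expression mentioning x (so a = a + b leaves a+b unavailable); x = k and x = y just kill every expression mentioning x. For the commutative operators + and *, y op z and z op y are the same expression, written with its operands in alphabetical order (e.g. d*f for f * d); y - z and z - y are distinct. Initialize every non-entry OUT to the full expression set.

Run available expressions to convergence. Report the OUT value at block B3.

Answer: {c-e}

Trace:
Per-block solution:
  B0:  IN={}  OUT={}
  B1:  IN={}  OUT={d+e}
  B2:  IN={d+e}  OUT={d+e}
  B3:  IN={}  OUT={c-e}
  B4:  IN={}  OUT={}
  B5:  IN={}  OUT={}
  B6:  IN={}  OUT={}
  B7:  IN={}  OUT={d+e}

Merge at B3: IN[B3] = OUT[B2] ∩ OUT[B4] = {}
Applying B3's transfer function to that IN value gives OUT[B3] (row B3 above).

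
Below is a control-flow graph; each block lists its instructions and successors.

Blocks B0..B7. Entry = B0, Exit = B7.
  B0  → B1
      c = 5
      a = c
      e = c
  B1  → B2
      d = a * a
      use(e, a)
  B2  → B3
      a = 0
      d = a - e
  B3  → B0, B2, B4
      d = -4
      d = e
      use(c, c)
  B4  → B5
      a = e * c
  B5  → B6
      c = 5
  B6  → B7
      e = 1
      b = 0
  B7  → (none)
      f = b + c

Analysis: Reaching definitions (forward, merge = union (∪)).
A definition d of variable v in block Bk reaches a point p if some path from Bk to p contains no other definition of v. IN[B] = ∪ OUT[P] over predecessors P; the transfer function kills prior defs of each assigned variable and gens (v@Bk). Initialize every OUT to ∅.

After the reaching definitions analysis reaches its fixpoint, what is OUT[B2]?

Converged values:
  B0:   IN={a@B2, c@B0, d@B3, e@B0}   OUT={a@B0, c@B0, d@B3, e@B0}
  B1:   IN={a@B0, c@B0, d@B3, e@B0}   OUT={a@B0, c@B0, d@B1, e@B0}
  B2:   IN={a@B0, a@B2, c@B0, d@B1, d@B3, e@B0}   OUT={a@B2, c@B0, d@B2, e@B0}
  B3:   IN={a@B2, c@B0, d@B2, e@B0}   OUT={a@B2, c@B0, d@B3, e@B0}
  B4:   IN={a@B2, c@B0, d@B3, e@B0}   OUT={a@B4, c@B0, d@B3, e@B0}
  B5:   IN={a@B4, c@B0, d@B3, e@B0}   OUT={a@B4, c@B5, d@B3, e@B0}
  B6:   IN={a@B4, c@B5, d@B3, e@B0}   OUT={a@B4, b@B6, c@B5, d@B3, e@B6}
  B7:   IN={a@B4, b@B6, c@B5, d@B3, e@B6}   OUT={a@B4, b@B6, c@B5, d@B3, e@B6, f@B7}

Merge at B2: IN[B2] = OUT[B1] ⊔ OUT[B3] = {a@B0, a@B2, c@B0, d@B1, d@B3, e@B0}
Applying B2's transfer function to that IN value gives OUT[B2] (row B2 above).

Answer: {a@B2, c@B0, d@B2, e@B0}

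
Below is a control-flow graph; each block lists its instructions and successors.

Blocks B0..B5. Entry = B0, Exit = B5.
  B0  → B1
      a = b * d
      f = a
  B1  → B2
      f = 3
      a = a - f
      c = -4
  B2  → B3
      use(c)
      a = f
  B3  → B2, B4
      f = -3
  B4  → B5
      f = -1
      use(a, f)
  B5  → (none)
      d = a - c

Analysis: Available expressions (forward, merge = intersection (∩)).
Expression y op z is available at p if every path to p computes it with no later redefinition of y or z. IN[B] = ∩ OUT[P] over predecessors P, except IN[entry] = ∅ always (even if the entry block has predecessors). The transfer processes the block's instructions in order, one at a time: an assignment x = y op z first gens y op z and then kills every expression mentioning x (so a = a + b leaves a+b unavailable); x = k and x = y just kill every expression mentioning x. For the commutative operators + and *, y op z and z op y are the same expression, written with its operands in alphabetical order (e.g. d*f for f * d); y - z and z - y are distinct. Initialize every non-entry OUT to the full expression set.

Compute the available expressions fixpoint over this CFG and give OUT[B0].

Answer: {b*d}

Working:
Per-block solution:
  B0: | IN={} | OUT={b*d}
  B1: | IN={b*d} | OUT={b*d}
  B2: | IN={b*d} | OUT={b*d}
  B3: | IN={b*d} | OUT={b*d}
  B4: | IN={b*d} | OUT={b*d}
  B5: | IN={b*d} | OUT={a-c}

B0 is the boundary node: IN[B0] = {}
Applying B0's transfer function to that IN value gives OUT[B0] (row B0 above).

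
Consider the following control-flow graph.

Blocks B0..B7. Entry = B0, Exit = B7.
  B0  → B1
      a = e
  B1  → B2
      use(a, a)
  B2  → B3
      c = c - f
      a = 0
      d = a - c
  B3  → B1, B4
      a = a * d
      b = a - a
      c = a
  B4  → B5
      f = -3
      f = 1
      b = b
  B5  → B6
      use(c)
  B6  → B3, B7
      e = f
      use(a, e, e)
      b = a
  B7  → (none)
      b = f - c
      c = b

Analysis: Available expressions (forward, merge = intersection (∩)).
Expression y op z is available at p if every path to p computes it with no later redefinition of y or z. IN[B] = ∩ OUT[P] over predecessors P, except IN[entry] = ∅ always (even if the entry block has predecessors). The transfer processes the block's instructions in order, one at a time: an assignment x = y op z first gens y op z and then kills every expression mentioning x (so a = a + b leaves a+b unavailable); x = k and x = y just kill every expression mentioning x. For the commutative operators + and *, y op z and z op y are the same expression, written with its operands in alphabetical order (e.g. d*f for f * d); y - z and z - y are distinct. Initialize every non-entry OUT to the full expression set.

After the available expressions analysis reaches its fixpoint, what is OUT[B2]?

Per-block solution:
  B0:  IN={}  OUT={}
  B1:  IN={}  OUT={}
  B2:  IN={}  OUT={a-c}
  B3:  IN={}  OUT={a-a}
  B4:  IN={a-a}  OUT={a-a}
  B5:  IN={a-a}  OUT={a-a}
  B6:  IN={a-a}  OUT={a-a}
  B7:  IN={a-a}  OUT={a-a}

Merge at B2: IN[B2] = OUT[B1] = {}
Applying B2's transfer function to that IN value gives OUT[B2] (row B2 above).

Answer: {a-c}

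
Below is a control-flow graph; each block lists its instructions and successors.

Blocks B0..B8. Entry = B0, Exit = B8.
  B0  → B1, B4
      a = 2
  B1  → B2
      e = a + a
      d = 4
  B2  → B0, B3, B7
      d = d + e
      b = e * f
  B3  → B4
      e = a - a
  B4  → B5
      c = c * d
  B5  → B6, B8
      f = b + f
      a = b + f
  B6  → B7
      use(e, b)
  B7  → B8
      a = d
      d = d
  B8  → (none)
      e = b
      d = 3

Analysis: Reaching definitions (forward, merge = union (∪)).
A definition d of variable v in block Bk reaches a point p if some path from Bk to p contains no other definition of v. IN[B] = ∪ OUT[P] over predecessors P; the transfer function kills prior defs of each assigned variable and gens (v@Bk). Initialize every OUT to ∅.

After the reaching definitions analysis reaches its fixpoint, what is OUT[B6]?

Fixpoint table:
  B0:  IN={a@B0, b@B2, d@B2, e@B1}  OUT={a@B0, b@B2, d@B2, e@B1}
  B1:  IN={a@B0, b@B2, d@B2, e@B1}  OUT={a@B0, b@B2, d@B1, e@B1}
  B2:  IN={a@B0, b@B2, d@B1, e@B1}  OUT={a@B0, b@B2, d@B2, e@B1}
  B3:  IN={a@B0, b@B2, d@B2, e@B1}  OUT={a@B0, b@B2, d@B2, e@B3}
  B4:  IN={a@B0, b@B2, d@B2, e@B1, e@B3}  OUT={a@B0, b@B2, c@B4, d@B2, e@B1, e@B3}
  B5:  IN={a@B0, b@B2, c@B4, d@B2, e@B1, e@B3}  OUT={a@B5, b@B2, c@B4, d@B2, e@B1, e@B3, f@B5}
  B6:  IN={a@B5, b@B2, c@B4, d@B2, e@B1, e@B3, f@B5}  OUT={a@B5, b@B2, c@B4, d@B2, e@B1, e@B3, f@B5}
  B7:  IN={a@B0, a@B5, b@B2, c@B4, d@B2, e@B1, e@B3, f@B5}  OUT={a@B7, b@B2, c@B4, d@B7, e@B1, e@B3, f@B5}
  B8:  IN={a@B5, a@B7, b@B2, c@B4, d@B2, d@B7, e@B1, e@B3, f@B5}  OUT={a@B5, a@B7, b@B2, c@B4, d@B8, e@B8, f@B5}

Merge at B6: IN[B6] = OUT[B5] = {a@B5, b@B2, c@B4, d@B2, e@B1, e@B3, f@B5}
Applying B6's transfer function to that IN value gives OUT[B6] (row B6 above).

Answer: {a@B5, b@B2, c@B4, d@B2, e@B1, e@B3, f@B5}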